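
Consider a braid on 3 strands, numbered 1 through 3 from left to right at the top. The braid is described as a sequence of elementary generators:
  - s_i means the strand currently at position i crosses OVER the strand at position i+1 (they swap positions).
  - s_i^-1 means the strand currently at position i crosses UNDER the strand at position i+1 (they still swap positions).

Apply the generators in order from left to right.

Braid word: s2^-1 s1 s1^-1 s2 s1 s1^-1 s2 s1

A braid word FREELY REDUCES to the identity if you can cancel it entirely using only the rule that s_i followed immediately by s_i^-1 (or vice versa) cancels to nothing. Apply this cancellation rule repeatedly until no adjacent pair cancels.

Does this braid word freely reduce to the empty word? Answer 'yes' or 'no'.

Gen 1 (s2^-1): push. Stack: [s2^-1]
Gen 2 (s1): push. Stack: [s2^-1 s1]
Gen 3 (s1^-1): cancels prior s1. Stack: [s2^-1]
Gen 4 (s2): cancels prior s2^-1. Stack: []
Gen 5 (s1): push. Stack: [s1]
Gen 6 (s1^-1): cancels prior s1. Stack: []
Gen 7 (s2): push. Stack: [s2]
Gen 8 (s1): push. Stack: [s2 s1]
Reduced word: s2 s1

Answer: no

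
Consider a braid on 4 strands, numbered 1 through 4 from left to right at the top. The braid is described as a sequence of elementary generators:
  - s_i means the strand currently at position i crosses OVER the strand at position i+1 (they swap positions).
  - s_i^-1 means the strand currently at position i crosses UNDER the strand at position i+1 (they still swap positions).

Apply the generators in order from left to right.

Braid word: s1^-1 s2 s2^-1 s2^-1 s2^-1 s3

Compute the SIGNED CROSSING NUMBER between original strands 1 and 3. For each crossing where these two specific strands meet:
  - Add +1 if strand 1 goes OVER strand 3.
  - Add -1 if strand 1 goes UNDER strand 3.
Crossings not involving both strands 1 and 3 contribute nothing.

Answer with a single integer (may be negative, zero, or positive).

Answer: 2

Derivation:
Gen 1: crossing 1x2. Both 1&3? no. Sum: 0
Gen 2: 1 over 3. Both 1&3? yes. Contrib: +1. Sum: 1
Gen 3: 3 under 1. Both 1&3? yes. Contrib: +1. Sum: 2
Gen 4: 1 under 3. Both 1&3? yes. Contrib: -1. Sum: 1
Gen 5: 3 under 1. Both 1&3? yes. Contrib: +1. Sum: 2
Gen 6: crossing 3x4. Both 1&3? no. Sum: 2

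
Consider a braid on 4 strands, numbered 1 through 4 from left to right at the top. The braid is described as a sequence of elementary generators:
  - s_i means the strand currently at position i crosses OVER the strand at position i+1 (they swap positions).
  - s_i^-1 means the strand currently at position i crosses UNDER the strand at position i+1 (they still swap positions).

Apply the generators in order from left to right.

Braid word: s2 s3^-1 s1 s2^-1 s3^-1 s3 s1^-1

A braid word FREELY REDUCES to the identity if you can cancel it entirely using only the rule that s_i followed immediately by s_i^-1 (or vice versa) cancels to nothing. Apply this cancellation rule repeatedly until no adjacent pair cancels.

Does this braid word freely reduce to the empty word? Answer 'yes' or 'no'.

Answer: no

Derivation:
Gen 1 (s2): push. Stack: [s2]
Gen 2 (s3^-1): push. Stack: [s2 s3^-1]
Gen 3 (s1): push. Stack: [s2 s3^-1 s1]
Gen 4 (s2^-1): push. Stack: [s2 s3^-1 s1 s2^-1]
Gen 5 (s3^-1): push. Stack: [s2 s3^-1 s1 s2^-1 s3^-1]
Gen 6 (s3): cancels prior s3^-1. Stack: [s2 s3^-1 s1 s2^-1]
Gen 7 (s1^-1): push. Stack: [s2 s3^-1 s1 s2^-1 s1^-1]
Reduced word: s2 s3^-1 s1 s2^-1 s1^-1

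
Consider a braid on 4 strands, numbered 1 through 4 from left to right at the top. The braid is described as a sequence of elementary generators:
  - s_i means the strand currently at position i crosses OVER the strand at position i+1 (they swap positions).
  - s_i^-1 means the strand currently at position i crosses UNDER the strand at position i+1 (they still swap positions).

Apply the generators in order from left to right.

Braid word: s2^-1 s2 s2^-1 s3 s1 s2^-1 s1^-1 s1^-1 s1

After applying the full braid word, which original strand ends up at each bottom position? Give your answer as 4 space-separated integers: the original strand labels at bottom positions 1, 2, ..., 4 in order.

Gen 1 (s2^-1): strand 2 crosses under strand 3. Perm now: [1 3 2 4]
Gen 2 (s2): strand 3 crosses over strand 2. Perm now: [1 2 3 4]
Gen 3 (s2^-1): strand 2 crosses under strand 3. Perm now: [1 3 2 4]
Gen 4 (s3): strand 2 crosses over strand 4. Perm now: [1 3 4 2]
Gen 5 (s1): strand 1 crosses over strand 3. Perm now: [3 1 4 2]
Gen 6 (s2^-1): strand 1 crosses under strand 4. Perm now: [3 4 1 2]
Gen 7 (s1^-1): strand 3 crosses under strand 4. Perm now: [4 3 1 2]
Gen 8 (s1^-1): strand 4 crosses under strand 3. Perm now: [3 4 1 2]
Gen 9 (s1): strand 3 crosses over strand 4. Perm now: [4 3 1 2]

Answer: 4 3 1 2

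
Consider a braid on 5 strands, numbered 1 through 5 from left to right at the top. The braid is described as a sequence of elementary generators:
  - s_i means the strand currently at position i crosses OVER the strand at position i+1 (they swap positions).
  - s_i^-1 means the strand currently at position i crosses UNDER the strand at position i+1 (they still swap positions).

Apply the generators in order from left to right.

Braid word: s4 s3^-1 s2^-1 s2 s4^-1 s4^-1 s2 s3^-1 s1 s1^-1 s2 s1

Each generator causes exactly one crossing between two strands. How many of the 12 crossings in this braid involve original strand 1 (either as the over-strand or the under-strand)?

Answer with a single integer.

Gen 1: crossing 4x5. Involves strand 1? no. Count so far: 0
Gen 2: crossing 3x5. Involves strand 1? no. Count so far: 0
Gen 3: crossing 2x5. Involves strand 1? no. Count so far: 0
Gen 4: crossing 5x2. Involves strand 1? no. Count so far: 0
Gen 5: crossing 3x4. Involves strand 1? no. Count so far: 0
Gen 6: crossing 4x3. Involves strand 1? no. Count so far: 0
Gen 7: crossing 2x5. Involves strand 1? no. Count so far: 0
Gen 8: crossing 2x3. Involves strand 1? no. Count so far: 0
Gen 9: crossing 1x5. Involves strand 1? yes. Count so far: 1
Gen 10: crossing 5x1. Involves strand 1? yes. Count so far: 2
Gen 11: crossing 5x3. Involves strand 1? no. Count so far: 2
Gen 12: crossing 1x3. Involves strand 1? yes. Count so far: 3

Answer: 3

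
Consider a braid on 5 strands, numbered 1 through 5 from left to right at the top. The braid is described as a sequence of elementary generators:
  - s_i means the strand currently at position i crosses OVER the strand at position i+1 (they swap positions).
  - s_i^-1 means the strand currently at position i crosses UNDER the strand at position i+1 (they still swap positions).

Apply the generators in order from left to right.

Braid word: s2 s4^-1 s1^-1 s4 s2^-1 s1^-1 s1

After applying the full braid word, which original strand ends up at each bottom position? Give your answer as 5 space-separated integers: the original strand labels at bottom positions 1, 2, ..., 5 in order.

Answer: 3 2 1 4 5

Derivation:
Gen 1 (s2): strand 2 crosses over strand 3. Perm now: [1 3 2 4 5]
Gen 2 (s4^-1): strand 4 crosses under strand 5. Perm now: [1 3 2 5 4]
Gen 3 (s1^-1): strand 1 crosses under strand 3. Perm now: [3 1 2 5 4]
Gen 4 (s4): strand 5 crosses over strand 4. Perm now: [3 1 2 4 5]
Gen 5 (s2^-1): strand 1 crosses under strand 2. Perm now: [3 2 1 4 5]
Gen 6 (s1^-1): strand 3 crosses under strand 2. Perm now: [2 3 1 4 5]
Gen 7 (s1): strand 2 crosses over strand 3. Perm now: [3 2 1 4 5]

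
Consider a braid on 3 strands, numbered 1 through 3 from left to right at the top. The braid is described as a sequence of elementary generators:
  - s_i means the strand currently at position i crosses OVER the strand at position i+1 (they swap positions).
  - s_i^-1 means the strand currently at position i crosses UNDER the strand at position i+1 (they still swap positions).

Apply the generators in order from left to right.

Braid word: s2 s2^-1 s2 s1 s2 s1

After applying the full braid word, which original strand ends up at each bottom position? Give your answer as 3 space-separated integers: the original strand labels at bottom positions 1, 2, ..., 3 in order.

Gen 1 (s2): strand 2 crosses over strand 3. Perm now: [1 3 2]
Gen 2 (s2^-1): strand 3 crosses under strand 2. Perm now: [1 2 3]
Gen 3 (s2): strand 2 crosses over strand 3. Perm now: [1 3 2]
Gen 4 (s1): strand 1 crosses over strand 3. Perm now: [3 1 2]
Gen 5 (s2): strand 1 crosses over strand 2. Perm now: [3 2 1]
Gen 6 (s1): strand 3 crosses over strand 2. Perm now: [2 3 1]

Answer: 2 3 1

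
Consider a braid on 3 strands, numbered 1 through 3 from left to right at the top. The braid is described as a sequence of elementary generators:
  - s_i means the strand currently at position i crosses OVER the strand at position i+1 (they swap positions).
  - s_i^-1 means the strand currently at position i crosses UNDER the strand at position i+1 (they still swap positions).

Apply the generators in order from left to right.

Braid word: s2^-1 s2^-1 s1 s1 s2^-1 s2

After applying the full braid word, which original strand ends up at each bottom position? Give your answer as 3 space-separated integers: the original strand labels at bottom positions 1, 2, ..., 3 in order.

Answer: 1 2 3

Derivation:
Gen 1 (s2^-1): strand 2 crosses under strand 3. Perm now: [1 3 2]
Gen 2 (s2^-1): strand 3 crosses under strand 2. Perm now: [1 2 3]
Gen 3 (s1): strand 1 crosses over strand 2. Perm now: [2 1 3]
Gen 4 (s1): strand 2 crosses over strand 1. Perm now: [1 2 3]
Gen 5 (s2^-1): strand 2 crosses under strand 3. Perm now: [1 3 2]
Gen 6 (s2): strand 3 crosses over strand 2. Perm now: [1 2 3]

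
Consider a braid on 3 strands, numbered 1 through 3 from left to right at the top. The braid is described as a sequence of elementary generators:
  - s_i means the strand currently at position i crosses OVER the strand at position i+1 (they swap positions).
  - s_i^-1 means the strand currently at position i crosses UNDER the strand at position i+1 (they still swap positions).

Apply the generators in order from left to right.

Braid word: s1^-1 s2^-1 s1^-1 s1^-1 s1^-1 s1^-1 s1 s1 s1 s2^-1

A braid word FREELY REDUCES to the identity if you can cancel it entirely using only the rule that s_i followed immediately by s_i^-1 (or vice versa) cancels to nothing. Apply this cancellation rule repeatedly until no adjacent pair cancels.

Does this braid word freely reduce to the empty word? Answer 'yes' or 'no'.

Answer: no

Derivation:
Gen 1 (s1^-1): push. Stack: [s1^-1]
Gen 2 (s2^-1): push. Stack: [s1^-1 s2^-1]
Gen 3 (s1^-1): push. Stack: [s1^-1 s2^-1 s1^-1]
Gen 4 (s1^-1): push. Stack: [s1^-1 s2^-1 s1^-1 s1^-1]
Gen 5 (s1^-1): push. Stack: [s1^-1 s2^-1 s1^-1 s1^-1 s1^-1]
Gen 6 (s1^-1): push. Stack: [s1^-1 s2^-1 s1^-1 s1^-1 s1^-1 s1^-1]
Gen 7 (s1): cancels prior s1^-1. Stack: [s1^-1 s2^-1 s1^-1 s1^-1 s1^-1]
Gen 8 (s1): cancels prior s1^-1. Stack: [s1^-1 s2^-1 s1^-1 s1^-1]
Gen 9 (s1): cancels prior s1^-1. Stack: [s1^-1 s2^-1 s1^-1]
Gen 10 (s2^-1): push. Stack: [s1^-1 s2^-1 s1^-1 s2^-1]
Reduced word: s1^-1 s2^-1 s1^-1 s2^-1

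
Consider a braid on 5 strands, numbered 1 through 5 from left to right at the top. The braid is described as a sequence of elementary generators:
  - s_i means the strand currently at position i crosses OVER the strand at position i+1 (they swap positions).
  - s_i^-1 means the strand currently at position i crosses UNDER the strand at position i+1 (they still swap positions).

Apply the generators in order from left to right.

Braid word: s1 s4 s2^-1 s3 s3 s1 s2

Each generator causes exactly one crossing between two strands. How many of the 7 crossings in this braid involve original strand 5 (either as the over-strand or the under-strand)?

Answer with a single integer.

Answer: 3

Derivation:
Gen 1: crossing 1x2. Involves strand 5? no. Count so far: 0
Gen 2: crossing 4x5. Involves strand 5? yes. Count so far: 1
Gen 3: crossing 1x3. Involves strand 5? no. Count so far: 1
Gen 4: crossing 1x5. Involves strand 5? yes. Count so far: 2
Gen 5: crossing 5x1. Involves strand 5? yes. Count so far: 3
Gen 6: crossing 2x3. Involves strand 5? no. Count so far: 3
Gen 7: crossing 2x1. Involves strand 5? no. Count so far: 3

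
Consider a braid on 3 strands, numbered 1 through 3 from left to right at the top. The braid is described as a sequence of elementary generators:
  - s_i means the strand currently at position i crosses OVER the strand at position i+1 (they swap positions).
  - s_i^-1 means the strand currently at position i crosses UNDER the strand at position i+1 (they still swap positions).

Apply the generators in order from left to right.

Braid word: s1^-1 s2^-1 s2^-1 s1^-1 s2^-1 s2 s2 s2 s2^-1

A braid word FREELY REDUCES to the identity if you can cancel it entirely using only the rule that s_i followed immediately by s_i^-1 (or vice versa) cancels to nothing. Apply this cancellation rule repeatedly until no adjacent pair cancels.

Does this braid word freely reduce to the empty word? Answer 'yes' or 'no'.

Gen 1 (s1^-1): push. Stack: [s1^-1]
Gen 2 (s2^-1): push. Stack: [s1^-1 s2^-1]
Gen 3 (s2^-1): push. Stack: [s1^-1 s2^-1 s2^-1]
Gen 4 (s1^-1): push. Stack: [s1^-1 s2^-1 s2^-1 s1^-1]
Gen 5 (s2^-1): push. Stack: [s1^-1 s2^-1 s2^-1 s1^-1 s2^-1]
Gen 6 (s2): cancels prior s2^-1. Stack: [s1^-1 s2^-1 s2^-1 s1^-1]
Gen 7 (s2): push. Stack: [s1^-1 s2^-1 s2^-1 s1^-1 s2]
Gen 8 (s2): push. Stack: [s1^-1 s2^-1 s2^-1 s1^-1 s2 s2]
Gen 9 (s2^-1): cancels prior s2. Stack: [s1^-1 s2^-1 s2^-1 s1^-1 s2]
Reduced word: s1^-1 s2^-1 s2^-1 s1^-1 s2

Answer: no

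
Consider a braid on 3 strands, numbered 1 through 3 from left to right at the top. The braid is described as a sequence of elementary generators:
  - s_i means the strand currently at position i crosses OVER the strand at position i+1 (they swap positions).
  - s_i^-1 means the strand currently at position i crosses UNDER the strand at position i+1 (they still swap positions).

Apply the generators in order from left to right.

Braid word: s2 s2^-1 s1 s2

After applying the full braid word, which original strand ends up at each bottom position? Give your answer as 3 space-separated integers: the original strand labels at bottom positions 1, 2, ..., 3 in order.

Answer: 2 3 1

Derivation:
Gen 1 (s2): strand 2 crosses over strand 3. Perm now: [1 3 2]
Gen 2 (s2^-1): strand 3 crosses under strand 2. Perm now: [1 2 3]
Gen 3 (s1): strand 1 crosses over strand 2. Perm now: [2 1 3]
Gen 4 (s2): strand 1 crosses over strand 3. Perm now: [2 3 1]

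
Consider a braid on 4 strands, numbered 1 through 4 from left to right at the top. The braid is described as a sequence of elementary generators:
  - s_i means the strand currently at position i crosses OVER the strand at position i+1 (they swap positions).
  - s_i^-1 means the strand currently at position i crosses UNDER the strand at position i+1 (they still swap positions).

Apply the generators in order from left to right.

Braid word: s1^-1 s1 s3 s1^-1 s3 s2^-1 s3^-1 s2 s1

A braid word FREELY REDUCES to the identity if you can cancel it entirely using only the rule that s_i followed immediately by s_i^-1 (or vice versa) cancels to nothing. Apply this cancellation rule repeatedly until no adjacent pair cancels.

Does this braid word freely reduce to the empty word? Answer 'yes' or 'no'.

Answer: no

Derivation:
Gen 1 (s1^-1): push. Stack: [s1^-1]
Gen 2 (s1): cancels prior s1^-1. Stack: []
Gen 3 (s3): push. Stack: [s3]
Gen 4 (s1^-1): push. Stack: [s3 s1^-1]
Gen 5 (s3): push. Stack: [s3 s1^-1 s3]
Gen 6 (s2^-1): push. Stack: [s3 s1^-1 s3 s2^-1]
Gen 7 (s3^-1): push. Stack: [s3 s1^-1 s3 s2^-1 s3^-1]
Gen 8 (s2): push. Stack: [s3 s1^-1 s3 s2^-1 s3^-1 s2]
Gen 9 (s1): push. Stack: [s3 s1^-1 s3 s2^-1 s3^-1 s2 s1]
Reduced word: s3 s1^-1 s3 s2^-1 s3^-1 s2 s1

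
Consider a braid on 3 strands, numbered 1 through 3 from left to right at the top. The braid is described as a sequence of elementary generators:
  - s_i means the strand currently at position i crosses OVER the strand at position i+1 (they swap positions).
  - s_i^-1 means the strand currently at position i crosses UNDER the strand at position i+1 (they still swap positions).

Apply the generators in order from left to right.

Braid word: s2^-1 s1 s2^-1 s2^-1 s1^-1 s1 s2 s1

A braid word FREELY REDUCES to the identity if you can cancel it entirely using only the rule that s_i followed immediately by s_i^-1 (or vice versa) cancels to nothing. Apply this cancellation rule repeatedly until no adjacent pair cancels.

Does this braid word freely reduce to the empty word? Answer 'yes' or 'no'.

Answer: no

Derivation:
Gen 1 (s2^-1): push. Stack: [s2^-1]
Gen 2 (s1): push. Stack: [s2^-1 s1]
Gen 3 (s2^-1): push. Stack: [s2^-1 s1 s2^-1]
Gen 4 (s2^-1): push. Stack: [s2^-1 s1 s2^-1 s2^-1]
Gen 5 (s1^-1): push. Stack: [s2^-1 s1 s2^-1 s2^-1 s1^-1]
Gen 6 (s1): cancels prior s1^-1. Stack: [s2^-1 s1 s2^-1 s2^-1]
Gen 7 (s2): cancels prior s2^-1. Stack: [s2^-1 s1 s2^-1]
Gen 8 (s1): push. Stack: [s2^-1 s1 s2^-1 s1]
Reduced word: s2^-1 s1 s2^-1 s1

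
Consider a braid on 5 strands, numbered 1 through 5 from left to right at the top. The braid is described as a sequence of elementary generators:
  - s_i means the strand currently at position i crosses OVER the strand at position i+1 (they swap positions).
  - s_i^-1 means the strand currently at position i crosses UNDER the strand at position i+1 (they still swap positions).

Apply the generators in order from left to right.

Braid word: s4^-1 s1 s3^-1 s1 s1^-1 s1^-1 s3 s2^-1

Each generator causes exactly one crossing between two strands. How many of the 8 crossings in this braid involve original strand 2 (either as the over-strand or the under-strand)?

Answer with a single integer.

Gen 1: crossing 4x5. Involves strand 2? no. Count so far: 0
Gen 2: crossing 1x2. Involves strand 2? yes. Count so far: 1
Gen 3: crossing 3x5. Involves strand 2? no. Count so far: 1
Gen 4: crossing 2x1. Involves strand 2? yes. Count so far: 2
Gen 5: crossing 1x2. Involves strand 2? yes. Count so far: 3
Gen 6: crossing 2x1. Involves strand 2? yes. Count so far: 4
Gen 7: crossing 5x3. Involves strand 2? no. Count so far: 4
Gen 8: crossing 2x3. Involves strand 2? yes. Count so far: 5

Answer: 5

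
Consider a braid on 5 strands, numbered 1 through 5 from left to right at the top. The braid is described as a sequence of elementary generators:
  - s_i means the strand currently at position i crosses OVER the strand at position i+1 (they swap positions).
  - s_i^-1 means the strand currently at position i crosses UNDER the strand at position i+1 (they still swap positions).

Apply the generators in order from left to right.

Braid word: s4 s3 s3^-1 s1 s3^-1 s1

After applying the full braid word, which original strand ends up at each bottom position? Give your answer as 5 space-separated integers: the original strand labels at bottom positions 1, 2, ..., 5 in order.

Answer: 1 2 5 3 4

Derivation:
Gen 1 (s4): strand 4 crosses over strand 5. Perm now: [1 2 3 5 4]
Gen 2 (s3): strand 3 crosses over strand 5. Perm now: [1 2 5 3 4]
Gen 3 (s3^-1): strand 5 crosses under strand 3. Perm now: [1 2 3 5 4]
Gen 4 (s1): strand 1 crosses over strand 2. Perm now: [2 1 3 5 4]
Gen 5 (s3^-1): strand 3 crosses under strand 5. Perm now: [2 1 5 3 4]
Gen 6 (s1): strand 2 crosses over strand 1. Perm now: [1 2 5 3 4]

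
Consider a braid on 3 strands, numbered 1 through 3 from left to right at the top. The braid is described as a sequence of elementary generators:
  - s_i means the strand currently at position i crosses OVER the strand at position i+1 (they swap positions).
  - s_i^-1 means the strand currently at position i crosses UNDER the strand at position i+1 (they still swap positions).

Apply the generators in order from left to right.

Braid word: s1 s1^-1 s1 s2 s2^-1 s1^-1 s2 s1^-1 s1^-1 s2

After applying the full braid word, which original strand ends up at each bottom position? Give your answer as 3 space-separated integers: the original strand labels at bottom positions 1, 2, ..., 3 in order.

Gen 1 (s1): strand 1 crosses over strand 2. Perm now: [2 1 3]
Gen 2 (s1^-1): strand 2 crosses under strand 1. Perm now: [1 2 3]
Gen 3 (s1): strand 1 crosses over strand 2. Perm now: [2 1 3]
Gen 4 (s2): strand 1 crosses over strand 3. Perm now: [2 3 1]
Gen 5 (s2^-1): strand 3 crosses under strand 1. Perm now: [2 1 3]
Gen 6 (s1^-1): strand 2 crosses under strand 1. Perm now: [1 2 3]
Gen 7 (s2): strand 2 crosses over strand 3. Perm now: [1 3 2]
Gen 8 (s1^-1): strand 1 crosses under strand 3. Perm now: [3 1 2]
Gen 9 (s1^-1): strand 3 crosses under strand 1. Perm now: [1 3 2]
Gen 10 (s2): strand 3 crosses over strand 2. Perm now: [1 2 3]

Answer: 1 2 3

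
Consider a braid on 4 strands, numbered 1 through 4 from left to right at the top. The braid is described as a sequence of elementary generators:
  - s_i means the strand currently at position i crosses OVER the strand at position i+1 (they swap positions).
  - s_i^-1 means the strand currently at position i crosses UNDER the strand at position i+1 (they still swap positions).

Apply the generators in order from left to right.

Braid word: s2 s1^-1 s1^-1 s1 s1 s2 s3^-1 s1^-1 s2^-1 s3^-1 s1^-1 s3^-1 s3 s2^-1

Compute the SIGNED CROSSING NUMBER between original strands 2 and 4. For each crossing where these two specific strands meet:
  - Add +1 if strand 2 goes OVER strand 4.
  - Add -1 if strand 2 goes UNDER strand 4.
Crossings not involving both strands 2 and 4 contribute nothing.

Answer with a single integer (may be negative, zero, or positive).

Answer: -1

Derivation:
Gen 1: crossing 2x3. Both 2&4? no. Sum: 0
Gen 2: crossing 1x3. Both 2&4? no. Sum: 0
Gen 3: crossing 3x1. Both 2&4? no. Sum: 0
Gen 4: crossing 1x3. Both 2&4? no. Sum: 0
Gen 5: crossing 3x1. Both 2&4? no. Sum: 0
Gen 6: crossing 3x2. Both 2&4? no. Sum: 0
Gen 7: crossing 3x4. Both 2&4? no. Sum: 0
Gen 8: crossing 1x2. Both 2&4? no. Sum: 0
Gen 9: crossing 1x4. Both 2&4? no. Sum: 0
Gen 10: crossing 1x3. Both 2&4? no. Sum: 0
Gen 11: 2 under 4. Both 2&4? yes. Contrib: -1. Sum: -1
Gen 12: crossing 3x1. Both 2&4? no. Sum: -1
Gen 13: crossing 1x3. Both 2&4? no. Sum: -1
Gen 14: crossing 2x3. Both 2&4? no. Sum: -1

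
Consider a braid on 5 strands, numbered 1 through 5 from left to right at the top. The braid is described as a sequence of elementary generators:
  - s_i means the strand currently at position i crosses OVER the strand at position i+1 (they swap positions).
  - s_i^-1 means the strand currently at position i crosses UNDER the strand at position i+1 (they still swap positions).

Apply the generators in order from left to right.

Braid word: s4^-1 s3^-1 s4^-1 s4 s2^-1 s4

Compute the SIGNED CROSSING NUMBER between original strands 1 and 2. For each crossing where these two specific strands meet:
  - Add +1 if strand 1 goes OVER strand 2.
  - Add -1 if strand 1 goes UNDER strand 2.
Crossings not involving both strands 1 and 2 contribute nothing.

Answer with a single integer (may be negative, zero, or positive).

Gen 1: crossing 4x5. Both 1&2? no. Sum: 0
Gen 2: crossing 3x5. Both 1&2? no. Sum: 0
Gen 3: crossing 3x4. Both 1&2? no. Sum: 0
Gen 4: crossing 4x3. Both 1&2? no. Sum: 0
Gen 5: crossing 2x5. Both 1&2? no. Sum: 0
Gen 6: crossing 3x4. Both 1&2? no. Sum: 0

Answer: 0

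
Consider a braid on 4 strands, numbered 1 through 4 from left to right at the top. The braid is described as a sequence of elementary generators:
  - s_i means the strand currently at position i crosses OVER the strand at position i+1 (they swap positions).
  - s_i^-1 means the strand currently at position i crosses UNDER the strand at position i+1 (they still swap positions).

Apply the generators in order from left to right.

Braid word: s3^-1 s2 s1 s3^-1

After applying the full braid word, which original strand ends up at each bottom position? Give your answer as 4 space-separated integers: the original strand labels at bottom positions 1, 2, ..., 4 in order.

Answer: 4 1 3 2

Derivation:
Gen 1 (s3^-1): strand 3 crosses under strand 4. Perm now: [1 2 4 3]
Gen 2 (s2): strand 2 crosses over strand 4. Perm now: [1 4 2 3]
Gen 3 (s1): strand 1 crosses over strand 4. Perm now: [4 1 2 3]
Gen 4 (s3^-1): strand 2 crosses under strand 3. Perm now: [4 1 3 2]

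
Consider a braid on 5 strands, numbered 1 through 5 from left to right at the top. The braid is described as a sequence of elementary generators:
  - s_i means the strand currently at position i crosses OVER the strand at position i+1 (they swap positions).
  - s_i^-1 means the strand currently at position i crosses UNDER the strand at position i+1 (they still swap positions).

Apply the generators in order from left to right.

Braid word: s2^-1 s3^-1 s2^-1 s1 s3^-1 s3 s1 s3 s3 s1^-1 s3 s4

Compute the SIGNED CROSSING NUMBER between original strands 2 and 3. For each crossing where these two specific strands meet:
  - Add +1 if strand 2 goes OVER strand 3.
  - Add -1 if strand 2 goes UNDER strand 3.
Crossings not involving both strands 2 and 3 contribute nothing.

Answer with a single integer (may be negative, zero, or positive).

Gen 1: 2 under 3. Both 2&3? yes. Contrib: -1. Sum: -1
Gen 2: crossing 2x4. Both 2&3? no. Sum: -1
Gen 3: crossing 3x4. Both 2&3? no. Sum: -1
Gen 4: crossing 1x4. Both 2&3? no. Sum: -1
Gen 5: 3 under 2. Both 2&3? yes. Contrib: +1. Sum: 0
Gen 6: 2 over 3. Both 2&3? yes. Contrib: +1. Sum: 1
Gen 7: crossing 4x1. Both 2&3? no. Sum: 1
Gen 8: 3 over 2. Both 2&3? yes. Contrib: -1. Sum: 0
Gen 9: 2 over 3. Both 2&3? yes. Contrib: +1. Sum: 1
Gen 10: crossing 1x4. Both 2&3? no. Sum: 1
Gen 11: 3 over 2. Both 2&3? yes. Contrib: -1. Sum: 0
Gen 12: crossing 3x5. Both 2&3? no. Sum: 0

Answer: 0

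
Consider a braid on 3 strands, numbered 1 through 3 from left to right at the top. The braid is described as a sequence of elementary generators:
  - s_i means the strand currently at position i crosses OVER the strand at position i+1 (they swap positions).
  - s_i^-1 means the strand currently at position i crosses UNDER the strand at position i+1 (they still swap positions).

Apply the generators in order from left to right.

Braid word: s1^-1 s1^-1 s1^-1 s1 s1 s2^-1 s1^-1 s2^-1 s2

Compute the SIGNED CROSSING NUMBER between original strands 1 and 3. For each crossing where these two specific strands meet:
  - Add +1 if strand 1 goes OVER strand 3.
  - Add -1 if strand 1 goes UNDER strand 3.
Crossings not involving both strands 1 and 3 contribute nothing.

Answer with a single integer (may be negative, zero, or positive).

Gen 1: crossing 1x2. Both 1&3? no. Sum: 0
Gen 2: crossing 2x1. Both 1&3? no. Sum: 0
Gen 3: crossing 1x2. Both 1&3? no. Sum: 0
Gen 4: crossing 2x1. Both 1&3? no. Sum: 0
Gen 5: crossing 1x2. Both 1&3? no. Sum: 0
Gen 6: 1 under 3. Both 1&3? yes. Contrib: -1. Sum: -1
Gen 7: crossing 2x3. Both 1&3? no. Sum: -1
Gen 8: crossing 2x1. Both 1&3? no. Sum: -1
Gen 9: crossing 1x2. Both 1&3? no. Sum: -1

Answer: -1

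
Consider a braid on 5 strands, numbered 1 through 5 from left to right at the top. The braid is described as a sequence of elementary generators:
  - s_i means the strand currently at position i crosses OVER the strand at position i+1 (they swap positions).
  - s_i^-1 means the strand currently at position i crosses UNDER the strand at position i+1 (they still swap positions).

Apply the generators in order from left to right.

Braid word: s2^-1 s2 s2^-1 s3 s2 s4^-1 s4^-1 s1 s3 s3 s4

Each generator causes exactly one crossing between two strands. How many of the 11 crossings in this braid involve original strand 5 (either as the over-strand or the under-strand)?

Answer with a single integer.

Gen 1: crossing 2x3. Involves strand 5? no. Count so far: 0
Gen 2: crossing 3x2. Involves strand 5? no. Count so far: 0
Gen 3: crossing 2x3. Involves strand 5? no. Count so far: 0
Gen 4: crossing 2x4. Involves strand 5? no. Count so far: 0
Gen 5: crossing 3x4. Involves strand 5? no. Count so far: 0
Gen 6: crossing 2x5. Involves strand 5? yes. Count so far: 1
Gen 7: crossing 5x2. Involves strand 5? yes. Count so far: 2
Gen 8: crossing 1x4. Involves strand 5? no. Count so far: 2
Gen 9: crossing 3x2. Involves strand 5? no. Count so far: 2
Gen 10: crossing 2x3. Involves strand 5? no. Count so far: 2
Gen 11: crossing 2x5. Involves strand 5? yes. Count so far: 3

Answer: 3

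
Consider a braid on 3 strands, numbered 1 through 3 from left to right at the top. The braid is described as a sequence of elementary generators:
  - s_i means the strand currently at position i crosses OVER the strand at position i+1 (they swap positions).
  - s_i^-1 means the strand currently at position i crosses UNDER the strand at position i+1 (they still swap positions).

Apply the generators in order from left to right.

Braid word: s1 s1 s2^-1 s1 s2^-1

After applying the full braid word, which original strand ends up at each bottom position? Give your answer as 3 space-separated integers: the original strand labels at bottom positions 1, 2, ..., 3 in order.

Answer: 3 2 1

Derivation:
Gen 1 (s1): strand 1 crosses over strand 2. Perm now: [2 1 3]
Gen 2 (s1): strand 2 crosses over strand 1. Perm now: [1 2 3]
Gen 3 (s2^-1): strand 2 crosses under strand 3. Perm now: [1 3 2]
Gen 4 (s1): strand 1 crosses over strand 3. Perm now: [3 1 2]
Gen 5 (s2^-1): strand 1 crosses under strand 2. Perm now: [3 2 1]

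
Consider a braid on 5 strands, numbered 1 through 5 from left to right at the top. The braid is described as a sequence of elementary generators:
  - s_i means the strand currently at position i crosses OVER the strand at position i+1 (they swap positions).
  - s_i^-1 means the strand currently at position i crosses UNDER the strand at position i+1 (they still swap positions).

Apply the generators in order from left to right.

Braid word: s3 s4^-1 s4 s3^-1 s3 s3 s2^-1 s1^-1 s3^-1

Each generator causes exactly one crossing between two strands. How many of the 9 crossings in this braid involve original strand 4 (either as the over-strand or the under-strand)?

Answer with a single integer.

Gen 1: crossing 3x4. Involves strand 4? yes. Count so far: 1
Gen 2: crossing 3x5. Involves strand 4? no. Count so far: 1
Gen 3: crossing 5x3. Involves strand 4? no. Count so far: 1
Gen 4: crossing 4x3. Involves strand 4? yes. Count so far: 2
Gen 5: crossing 3x4. Involves strand 4? yes. Count so far: 3
Gen 6: crossing 4x3. Involves strand 4? yes. Count so far: 4
Gen 7: crossing 2x3. Involves strand 4? no. Count so far: 4
Gen 8: crossing 1x3. Involves strand 4? no. Count so far: 4
Gen 9: crossing 2x4. Involves strand 4? yes. Count so far: 5

Answer: 5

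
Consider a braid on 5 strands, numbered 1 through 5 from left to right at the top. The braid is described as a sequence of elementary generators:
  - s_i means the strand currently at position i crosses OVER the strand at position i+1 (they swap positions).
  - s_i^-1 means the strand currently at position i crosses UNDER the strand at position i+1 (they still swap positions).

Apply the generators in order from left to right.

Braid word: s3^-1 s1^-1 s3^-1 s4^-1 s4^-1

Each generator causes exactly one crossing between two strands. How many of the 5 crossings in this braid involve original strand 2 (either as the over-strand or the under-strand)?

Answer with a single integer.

Gen 1: crossing 3x4. Involves strand 2? no. Count so far: 0
Gen 2: crossing 1x2. Involves strand 2? yes. Count so far: 1
Gen 3: crossing 4x3. Involves strand 2? no. Count so far: 1
Gen 4: crossing 4x5. Involves strand 2? no. Count so far: 1
Gen 5: crossing 5x4. Involves strand 2? no. Count so far: 1

Answer: 1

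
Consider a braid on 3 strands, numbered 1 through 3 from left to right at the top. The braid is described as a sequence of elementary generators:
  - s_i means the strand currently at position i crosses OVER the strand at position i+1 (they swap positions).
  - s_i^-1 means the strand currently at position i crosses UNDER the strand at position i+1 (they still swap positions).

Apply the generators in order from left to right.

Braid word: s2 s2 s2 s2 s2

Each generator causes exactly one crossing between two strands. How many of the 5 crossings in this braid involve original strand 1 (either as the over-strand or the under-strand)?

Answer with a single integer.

Answer: 0

Derivation:
Gen 1: crossing 2x3. Involves strand 1? no. Count so far: 0
Gen 2: crossing 3x2. Involves strand 1? no. Count so far: 0
Gen 3: crossing 2x3. Involves strand 1? no. Count so far: 0
Gen 4: crossing 3x2. Involves strand 1? no. Count so far: 0
Gen 5: crossing 2x3. Involves strand 1? no. Count so far: 0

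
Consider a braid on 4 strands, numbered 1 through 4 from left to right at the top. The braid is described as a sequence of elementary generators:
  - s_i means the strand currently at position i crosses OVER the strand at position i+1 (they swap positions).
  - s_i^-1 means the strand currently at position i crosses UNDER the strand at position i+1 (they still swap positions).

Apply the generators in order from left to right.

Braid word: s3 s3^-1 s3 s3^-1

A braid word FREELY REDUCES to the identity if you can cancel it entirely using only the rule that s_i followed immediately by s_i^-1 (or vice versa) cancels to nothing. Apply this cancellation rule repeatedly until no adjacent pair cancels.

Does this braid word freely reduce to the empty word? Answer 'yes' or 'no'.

Answer: yes

Derivation:
Gen 1 (s3): push. Stack: [s3]
Gen 2 (s3^-1): cancels prior s3. Stack: []
Gen 3 (s3): push. Stack: [s3]
Gen 4 (s3^-1): cancels prior s3. Stack: []
Reduced word: (empty)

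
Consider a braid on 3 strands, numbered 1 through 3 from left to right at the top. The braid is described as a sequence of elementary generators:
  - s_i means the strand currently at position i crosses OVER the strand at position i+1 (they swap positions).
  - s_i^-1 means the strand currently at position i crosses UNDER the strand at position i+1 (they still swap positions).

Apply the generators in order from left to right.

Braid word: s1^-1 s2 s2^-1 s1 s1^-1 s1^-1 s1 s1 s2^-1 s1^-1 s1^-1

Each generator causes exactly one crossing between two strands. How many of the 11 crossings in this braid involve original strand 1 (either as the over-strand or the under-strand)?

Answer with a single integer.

Gen 1: crossing 1x2. Involves strand 1? yes. Count so far: 1
Gen 2: crossing 1x3. Involves strand 1? yes. Count so far: 2
Gen 3: crossing 3x1. Involves strand 1? yes. Count so far: 3
Gen 4: crossing 2x1. Involves strand 1? yes. Count so far: 4
Gen 5: crossing 1x2. Involves strand 1? yes. Count so far: 5
Gen 6: crossing 2x1. Involves strand 1? yes. Count so far: 6
Gen 7: crossing 1x2. Involves strand 1? yes. Count so far: 7
Gen 8: crossing 2x1. Involves strand 1? yes. Count so far: 8
Gen 9: crossing 2x3. Involves strand 1? no. Count so far: 8
Gen 10: crossing 1x3. Involves strand 1? yes. Count so far: 9
Gen 11: crossing 3x1. Involves strand 1? yes. Count so far: 10

Answer: 10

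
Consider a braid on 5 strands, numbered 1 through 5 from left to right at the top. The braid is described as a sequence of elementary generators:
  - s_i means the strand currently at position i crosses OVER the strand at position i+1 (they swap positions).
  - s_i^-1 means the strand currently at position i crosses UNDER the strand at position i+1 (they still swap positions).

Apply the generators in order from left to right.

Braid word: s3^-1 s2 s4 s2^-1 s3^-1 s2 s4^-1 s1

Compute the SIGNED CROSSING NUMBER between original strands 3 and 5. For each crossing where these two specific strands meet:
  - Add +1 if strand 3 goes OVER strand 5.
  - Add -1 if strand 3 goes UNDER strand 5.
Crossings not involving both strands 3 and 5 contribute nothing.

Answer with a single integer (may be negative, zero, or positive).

Gen 1: crossing 3x4. Both 3&5? no. Sum: 0
Gen 2: crossing 2x4. Both 3&5? no. Sum: 0
Gen 3: 3 over 5. Both 3&5? yes. Contrib: +1. Sum: 1
Gen 4: crossing 4x2. Both 3&5? no. Sum: 1
Gen 5: crossing 4x5. Both 3&5? no. Sum: 1
Gen 6: crossing 2x5. Both 3&5? no. Sum: 1
Gen 7: crossing 4x3. Both 3&5? no. Sum: 1
Gen 8: crossing 1x5. Both 3&5? no. Sum: 1

Answer: 1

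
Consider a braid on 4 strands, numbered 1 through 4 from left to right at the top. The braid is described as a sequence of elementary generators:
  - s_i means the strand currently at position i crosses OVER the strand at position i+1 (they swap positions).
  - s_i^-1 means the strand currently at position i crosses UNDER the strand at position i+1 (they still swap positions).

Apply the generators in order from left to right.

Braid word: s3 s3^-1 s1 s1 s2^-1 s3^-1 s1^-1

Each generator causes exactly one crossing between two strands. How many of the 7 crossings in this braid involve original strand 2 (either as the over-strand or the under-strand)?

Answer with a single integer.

Answer: 4

Derivation:
Gen 1: crossing 3x4. Involves strand 2? no. Count so far: 0
Gen 2: crossing 4x3. Involves strand 2? no. Count so far: 0
Gen 3: crossing 1x2. Involves strand 2? yes. Count so far: 1
Gen 4: crossing 2x1. Involves strand 2? yes. Count so far: 2
Gen 5: crossing 2x3. Involves strand 2? yes. Count so far: 3
Gen 6: crossing 2x4. Involves strand 2? yes. Count so far: 4
Gen 7: crossing 1x3. Involves strand 2? no. Count so far: 4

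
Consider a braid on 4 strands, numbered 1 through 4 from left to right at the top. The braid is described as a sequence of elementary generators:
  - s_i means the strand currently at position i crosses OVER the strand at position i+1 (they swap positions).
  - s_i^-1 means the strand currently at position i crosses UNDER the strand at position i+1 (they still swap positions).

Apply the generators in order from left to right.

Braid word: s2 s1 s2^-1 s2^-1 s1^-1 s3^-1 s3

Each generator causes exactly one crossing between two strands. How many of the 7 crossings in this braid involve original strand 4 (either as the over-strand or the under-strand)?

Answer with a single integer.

Gen 1: crossing 2x3. Involves strand 4? no. Count so far: 0
Gen 2: crossing 1x3. Involves strand 4? no. Count so far: 0
Gen 3: crossing 1x2. Involves strand 4? no. Count so far: 0
Gen 4: crossing 2x1. Involves strand 4? no. Count so far: 0
Gen 5: crossing 3x1. Involves strand 4? no. Count so far: 0
Gen 6: crossing 2x4. Involves strand 4? yes. Count so far: 1
Gen 7: crossing 4x2. Involves strand 4? yes. Count so far: 2

Answer: 2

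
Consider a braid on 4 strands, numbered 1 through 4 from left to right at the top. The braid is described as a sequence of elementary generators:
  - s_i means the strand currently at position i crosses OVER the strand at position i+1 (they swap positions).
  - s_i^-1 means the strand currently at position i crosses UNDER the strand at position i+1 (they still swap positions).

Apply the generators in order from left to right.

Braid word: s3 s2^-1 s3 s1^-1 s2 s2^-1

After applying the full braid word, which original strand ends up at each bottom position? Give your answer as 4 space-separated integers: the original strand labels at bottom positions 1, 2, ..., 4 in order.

Gen 1 (s3): strand 3 crosses over strand 4. Perm now: [1 2 4 3]
Gen 2 (s2^-1): strand 2 crosses under strand 4. Perm now: [1 4 2 3]
Gen 3 (s3): strand 2 crosses over strand 3. Perm now: [1 4 3 2]
Gen 4 (s1^-1): strand 1 crosses under strand 4. Perm now: [4 1 3 2]
Gen 5 (s2): strand 1 crosses over strand 3. Perm now: [4 3 1 2]
Gen 6 (s2^-1): strand 3 crosses under strand 1. Perm now: [4 1 3 2]

Answer: 4 1 3 2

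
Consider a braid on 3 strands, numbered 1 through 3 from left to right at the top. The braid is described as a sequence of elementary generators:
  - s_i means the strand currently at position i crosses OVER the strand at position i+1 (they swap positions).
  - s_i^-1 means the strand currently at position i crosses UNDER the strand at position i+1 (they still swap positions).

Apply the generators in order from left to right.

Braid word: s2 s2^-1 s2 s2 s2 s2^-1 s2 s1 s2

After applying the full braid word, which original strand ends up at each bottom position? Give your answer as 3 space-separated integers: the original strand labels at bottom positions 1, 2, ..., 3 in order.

Gen 1 (s2): strand 2 crosses over strand 3. Perm now: [1 3 2]
Gen 2 (s2^-1): strand 3 crosses under strand 2. Perm now: [1 2 3]
Gen 3 (s2): strand 2 crosses over strand 3. Perm now: [1 3 2]
Gen 4 (s2): strand 3 crosses over strand 2. Perm now: [1 2 3]
Gen 5 (s2): strand 2 crosses over strand 3. Perm now: [1 3 2]
Gen 6 (s2^-1): strand 3 crosses under strand 2. Perm now: [1 2 3]
Gen 7 (s2): strand 2 crosses over strand 3. Perm now: [1 3 2]
Gen 8 (s1): strand 1 crosses over strand 3. Perm now: [3 1 2]
Gen 9 (s2): strand 1 crosses over strand 2. Perm now: [3 2 1]

Answer: 3 2 1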